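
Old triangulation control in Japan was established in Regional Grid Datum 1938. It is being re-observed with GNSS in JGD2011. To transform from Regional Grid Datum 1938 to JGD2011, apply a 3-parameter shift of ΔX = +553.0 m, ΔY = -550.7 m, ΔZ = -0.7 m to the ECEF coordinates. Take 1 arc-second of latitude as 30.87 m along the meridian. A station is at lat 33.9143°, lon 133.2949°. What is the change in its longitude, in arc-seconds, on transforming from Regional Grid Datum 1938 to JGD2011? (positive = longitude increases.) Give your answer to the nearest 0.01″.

Δλ = -0.97″

sin φ = 0.557952, cos φ = 0.829873, sin λ = 0.727834, cos λ = -0.685754.
East component: ΔE = −sin λ·ΔX + cos λ·ΔY = −(0.727834)(553.0) + (-0.685754)(-550.7) = -24.85 m.
1° of latitude spans 3600 × 30.87 = 111132 m; at latitude φ, 1° of longitude spans that × cos φ = 92225.5 m, so Δλ = -24.85 / 92225.5 × 3600 = -0.970″.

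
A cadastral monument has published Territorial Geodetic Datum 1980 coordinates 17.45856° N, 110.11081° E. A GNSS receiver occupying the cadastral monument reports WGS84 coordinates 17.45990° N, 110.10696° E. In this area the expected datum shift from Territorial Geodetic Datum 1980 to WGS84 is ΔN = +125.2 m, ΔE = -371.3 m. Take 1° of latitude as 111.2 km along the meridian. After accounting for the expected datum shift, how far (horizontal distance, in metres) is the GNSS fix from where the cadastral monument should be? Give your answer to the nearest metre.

44 m

Observed coordinate differences: Δφ = +0.00134°, Δλ = -0.00385°.
Converting to metres (1° lat = 111200 m, cos φ = 0.953934): observed ΔN = 149.0 m, observed ΔE = -408.4 m.
Subtracting the expected shift leaves a residual of 149.0 − (125.2) = 23.8 m north and -408.4 − (-371.3) = -37.1 m east.
Residual distance = √(23.8² + (-37.1)²) = 44.1 m.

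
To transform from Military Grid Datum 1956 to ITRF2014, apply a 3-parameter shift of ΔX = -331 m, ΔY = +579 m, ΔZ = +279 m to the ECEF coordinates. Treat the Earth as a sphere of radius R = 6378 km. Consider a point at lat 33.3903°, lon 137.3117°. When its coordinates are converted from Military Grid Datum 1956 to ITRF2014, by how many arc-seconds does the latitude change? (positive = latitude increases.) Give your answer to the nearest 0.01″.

Δφ = -3.78″

sin φ = 0.550339, cos φ = 0.834941, sin λ = 0.678010, cos λ = -0.735053.
North component: ΔN = −sin φ cos λ·ΔX − sin φ sin λ·ΔY + cos φ·ΔZ = −(0.550339)(-0.735053)(-331) − (0.550339)(0.678010)(579) + (0.834941)(279) = -117.00 m.
1° of latitude spans πR/180 = 111317 m, so Δφ = -117.00 / 111317 × 3600 = -3.784″.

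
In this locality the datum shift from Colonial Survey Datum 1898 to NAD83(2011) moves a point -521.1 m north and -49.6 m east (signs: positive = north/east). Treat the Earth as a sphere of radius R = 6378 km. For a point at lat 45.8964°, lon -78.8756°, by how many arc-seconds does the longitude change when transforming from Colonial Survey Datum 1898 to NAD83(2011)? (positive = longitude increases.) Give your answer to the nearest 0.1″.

Δλ = -2.3″

At latitude 45.8964°, cos φ = 0.695958.
One radian of longitude at latitude φ spans R cos φ, so Δλ = ΔE / (R cos φ) = -49.6 / (6378000 × 0.695958) = -1.1174e-05 rad = -2.305″.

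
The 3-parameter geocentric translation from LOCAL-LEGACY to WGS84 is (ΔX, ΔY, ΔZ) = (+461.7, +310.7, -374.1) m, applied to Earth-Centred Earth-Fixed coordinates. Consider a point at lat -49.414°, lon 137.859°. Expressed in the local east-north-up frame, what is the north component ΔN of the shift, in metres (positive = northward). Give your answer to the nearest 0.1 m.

ΔN = -345.1 m

The local north axis is (−sin φ cos λ, −sin φ sin λ, cos φ), giving ΔN = -259.990 + 158.316 − 243.385 = -345.06 m.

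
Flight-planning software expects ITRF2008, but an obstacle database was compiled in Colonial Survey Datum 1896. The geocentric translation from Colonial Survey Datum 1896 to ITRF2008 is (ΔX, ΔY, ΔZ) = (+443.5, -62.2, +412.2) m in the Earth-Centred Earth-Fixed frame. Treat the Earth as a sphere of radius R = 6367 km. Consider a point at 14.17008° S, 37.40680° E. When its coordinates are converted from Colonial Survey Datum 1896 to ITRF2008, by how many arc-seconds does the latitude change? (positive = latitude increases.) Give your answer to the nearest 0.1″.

sin φ = -0.244801, cos φ = 0.969573, sin λ = 0.607470, cos λ = 0.794343.
North component: ΔN = −sin φ cos λ·ΔX − sin φ sin λ·ΔY + cos φ·ΔZ = −(-0.244801)(0.794343)(443.5) − (-0.244801)(0.607470)(-62.2) + (0.969573)(412.2) = 476.65 m.
1° of latitude spans πR/180 = 111125 m, so Δφ = 476.65 / 111125 × 3600 = 15.442″.

Δφ = 15.4″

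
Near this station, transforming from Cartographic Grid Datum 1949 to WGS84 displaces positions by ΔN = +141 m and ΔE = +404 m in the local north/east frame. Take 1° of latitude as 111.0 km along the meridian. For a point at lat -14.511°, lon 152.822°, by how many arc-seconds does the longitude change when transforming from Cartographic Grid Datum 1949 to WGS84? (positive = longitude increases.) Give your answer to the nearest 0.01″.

At latitude -14.511°, cos φ = 0.968100.
1° of longitude at this latitude = 111.0 × cos φ = 107.46 km, so Δλ = 404.0 / 107459.1 = 0.0037596° = 13.534″.

Δλ = 13.53″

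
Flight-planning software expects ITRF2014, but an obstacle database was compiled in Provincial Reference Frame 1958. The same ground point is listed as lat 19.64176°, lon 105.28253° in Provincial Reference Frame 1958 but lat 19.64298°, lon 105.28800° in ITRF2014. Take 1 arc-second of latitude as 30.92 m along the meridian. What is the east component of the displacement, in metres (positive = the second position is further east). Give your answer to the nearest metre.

Δφ = 19.64298° − 19.64176° = +0.00122°; Δλ = 105.28800° − 105.28253° = +0.00547°.
1° of latitude = 3600 × 30.92 = 111312 m.
ΔN = Δφ × 111312 = 135.8 m; ΔE = Δλ × 111312 × cos(19.64176°) = +0.00547 × 111312 × 0.941813 = 573.4 m.

ΔE = 573 m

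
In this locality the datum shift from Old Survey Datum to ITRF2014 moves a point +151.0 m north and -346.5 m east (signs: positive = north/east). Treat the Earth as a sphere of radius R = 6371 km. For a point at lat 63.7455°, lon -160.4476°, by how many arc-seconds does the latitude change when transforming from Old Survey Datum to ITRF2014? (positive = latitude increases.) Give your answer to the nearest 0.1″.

On a sphere of radius R, 1 rad of latitude = R, so Δφ = ΔN / R = 151.0 / 6371000 = 2.3701e-05 rad = 4.889″.

Δφ = 4.9″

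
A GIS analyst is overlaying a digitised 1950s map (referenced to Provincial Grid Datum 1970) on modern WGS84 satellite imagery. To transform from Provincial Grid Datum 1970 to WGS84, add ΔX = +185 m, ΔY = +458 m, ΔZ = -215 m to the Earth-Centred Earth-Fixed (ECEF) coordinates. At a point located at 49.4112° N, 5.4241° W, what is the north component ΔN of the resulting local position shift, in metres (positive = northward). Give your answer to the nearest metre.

At φ = 49.4112°, λ = -5.4241°: sin φ = 0.759399, cos φ = 0.650626, sin λ = -0.094527, cos λ = 0.995522.
ΔN = −sin φ cos λ·ΔX − sin φ sin λ·ΔY + cos φ·ΔZ = −(0.759399)(0.995522)(185) − (0.759399)(-0.094527)(458) + (0.650626)(-215) = -246.87 m.

ΔN = -247 m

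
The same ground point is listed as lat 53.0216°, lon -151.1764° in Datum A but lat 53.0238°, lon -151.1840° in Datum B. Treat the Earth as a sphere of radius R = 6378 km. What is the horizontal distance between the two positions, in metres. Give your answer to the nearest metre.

Δφ = 53.0238° − 53.0216° = +0.0022°; Δλ = -151.1840° − -151.1764° = -0.0076°.
1° along a meridian = πR/180 = 111317 m.
ΔN = Δφ × 111317 = 244.9 m; ΔE = Δλ × 111317 × cos(53.0216°) = -0.0076 × 111317 × 0.601514 = -508.9 m.
Distance = √(ΔE² + ΔN²) = √((-508.9)² + 244.9²) = 564.7 m.

565 m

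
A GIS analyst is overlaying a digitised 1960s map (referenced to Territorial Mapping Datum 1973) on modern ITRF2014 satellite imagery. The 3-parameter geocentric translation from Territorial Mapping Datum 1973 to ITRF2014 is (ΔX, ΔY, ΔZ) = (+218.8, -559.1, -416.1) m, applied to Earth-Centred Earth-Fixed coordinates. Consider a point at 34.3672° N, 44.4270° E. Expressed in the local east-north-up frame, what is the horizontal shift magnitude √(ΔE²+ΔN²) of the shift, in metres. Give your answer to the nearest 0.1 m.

591.3 m

The local east axis at (φ, λ) is (−sin λ, cos λ, 0), so ΔE = −sin(44.4270°)·218.8 + cos(44.4270°)·(-559.1) = -552.44 m.
The local north axis is (−sin φ cos λ, −sin φ sin λ, cos φ), giving ΔN = -88.205 + 220.926 − 343.464 = -210.74 m.
Horizontal magnitude = √(ΔE² + ΔN²) = √((-552.44)² + (-210.74)²) = 591.27 m.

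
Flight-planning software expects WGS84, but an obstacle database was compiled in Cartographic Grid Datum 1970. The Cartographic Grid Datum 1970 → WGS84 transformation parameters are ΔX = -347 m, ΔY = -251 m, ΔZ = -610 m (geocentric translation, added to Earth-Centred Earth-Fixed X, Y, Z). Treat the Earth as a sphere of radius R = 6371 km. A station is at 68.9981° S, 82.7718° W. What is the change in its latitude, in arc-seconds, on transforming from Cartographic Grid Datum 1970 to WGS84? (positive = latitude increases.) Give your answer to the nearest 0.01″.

Δφ = -0.87″

sin φ = -0.933569, cos φ = 0.358399, sin λ = -0.992053, cos λ = 0.125822.
North component: ΔN = −sin φ cos λ·ΔX − sin φ sin λ·ΔY + cos φ·ΔZ = −(-0.933569)(0.125822)(-347) − (-0.933569)(-0.992053)(-251) + (0.358399)(-610) = -26.92 m.
1° of latitude spans πR/180 = 111195 m, so Δφ = -26.92 / 111195 × 3600 = -0.872″.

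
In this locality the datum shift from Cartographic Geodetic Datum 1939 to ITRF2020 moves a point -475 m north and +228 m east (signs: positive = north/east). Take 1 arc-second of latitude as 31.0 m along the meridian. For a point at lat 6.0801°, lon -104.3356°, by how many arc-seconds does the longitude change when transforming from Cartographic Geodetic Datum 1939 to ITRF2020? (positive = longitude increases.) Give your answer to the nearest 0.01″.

At latitude 6.0801°, cos φ = 0.994375.
1″ of longitude at this latitude = 31.00 × cos φ = 30.8256 m, so Δλ = 228.0 / 30.8256 = 7.396″.

Δλ = 7.40″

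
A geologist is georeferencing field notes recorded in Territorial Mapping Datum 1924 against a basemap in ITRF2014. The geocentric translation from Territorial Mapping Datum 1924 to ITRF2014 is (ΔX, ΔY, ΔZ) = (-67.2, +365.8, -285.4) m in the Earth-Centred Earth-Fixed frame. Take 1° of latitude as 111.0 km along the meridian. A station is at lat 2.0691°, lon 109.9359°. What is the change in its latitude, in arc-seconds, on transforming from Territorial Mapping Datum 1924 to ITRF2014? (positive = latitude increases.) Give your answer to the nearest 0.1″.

sin φ = 0.036105, cos φ = 0.999348, sin λ = 0.940075, cos λ = -0.340969.
North component: ΔN = −sin φ cos λ·ΔX − sin φ sin λ·ΔY + cos φ·ΔZ = −(0.036105)(-0.340969)(-67.2) − (0.036105)(0.940075)(365.8) + (0.999348)(-285.4) = -298.46 m.
1° of latitude spans 111000 m, so Δφ = -298.46 / 111000 × 3600 = -9.680″.

Δφ = -9.7″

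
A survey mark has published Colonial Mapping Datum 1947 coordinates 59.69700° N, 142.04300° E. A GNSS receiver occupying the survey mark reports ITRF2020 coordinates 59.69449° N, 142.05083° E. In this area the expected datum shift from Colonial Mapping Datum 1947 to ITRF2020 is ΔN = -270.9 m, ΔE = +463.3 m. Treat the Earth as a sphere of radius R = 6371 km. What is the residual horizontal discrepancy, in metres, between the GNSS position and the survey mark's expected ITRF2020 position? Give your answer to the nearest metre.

25 m

Observed coordinate differences: Δφ = -0.00251°, Δλ = +0.00783°.
Converting to metres (1° lat = 111195 m, cos φ = 0.504573): observed ΔN = -279.1 m, observed ΔE = 439.3 m.
Subtracting the expected shift leaves a residual of -279.1 − (-270.9) = -8.2 m north and 439.3 − (463.3) = -24.0 m east.
Residual distance = √((-8.2)² + (-24.0)²) = 25.4 m.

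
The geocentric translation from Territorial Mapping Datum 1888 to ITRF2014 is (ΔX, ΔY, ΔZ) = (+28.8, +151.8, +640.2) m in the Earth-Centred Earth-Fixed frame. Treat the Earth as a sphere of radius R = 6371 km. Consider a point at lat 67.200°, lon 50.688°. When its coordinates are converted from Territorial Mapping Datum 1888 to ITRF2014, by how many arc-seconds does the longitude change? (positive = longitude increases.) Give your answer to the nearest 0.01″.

sin φ = 0.921863, cos φ = 0.387516, sin λ = 0.773708, cos λ = 0.633543.
East component: ΔE = −sin λ·ΔX + cos λ·ΔY = −(0.773708)(28.8) + (0.633543)(151.8) = 73.89 m.
1° of latitude spans πR/180 = 111195 m; at latitude φ, 1° of longitude spans that × cos φ = 43089.8 m, so Δλ = 73.89 / 43089.8 × 3600 = 6.173″.

Δλ = 6.17″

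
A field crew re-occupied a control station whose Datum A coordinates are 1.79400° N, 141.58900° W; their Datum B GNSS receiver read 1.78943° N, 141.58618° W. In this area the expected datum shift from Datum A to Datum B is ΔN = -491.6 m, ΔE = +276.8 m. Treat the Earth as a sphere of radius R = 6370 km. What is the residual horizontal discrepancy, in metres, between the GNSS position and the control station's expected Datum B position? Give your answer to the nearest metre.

40 m

Observed coordinate differences: Δφ = -0.00457°, Δλ = +0.00282°.
Converting to metres (1° lat = 111177 m, cos φ = 0.999510): observed ΔN = -508.1 m, observed ΔE = 313.4 m.
Subtracting the expected shift leaves a residual of -508.1 − (-491.6) = -16.5 m north and 313.4 − (276.8) = 36.6 m east.
Residual distance = √((-16.5)² + 36.6²) = 40.1 m.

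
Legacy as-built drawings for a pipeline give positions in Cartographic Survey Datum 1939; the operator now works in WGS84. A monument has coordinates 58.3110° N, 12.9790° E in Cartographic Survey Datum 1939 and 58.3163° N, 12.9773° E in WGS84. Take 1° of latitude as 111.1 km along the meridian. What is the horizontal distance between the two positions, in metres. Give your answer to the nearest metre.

597 m

Δφ = 58.3163° − 58.3110° = +0.0053°; Δλ = 12.9773° − 12.9790° = -0.0017°.
ΔN = Δφ × 111100 = 588.8 m; ΔE = Δλ × 111100 × cos(58.3110°) = -0.0017 × 111100 × 0.525308 = -99.2 m.
Distance = √(ΔE² + ΔN²) = √((-99.2)² + 588.8²) = 597.1 m.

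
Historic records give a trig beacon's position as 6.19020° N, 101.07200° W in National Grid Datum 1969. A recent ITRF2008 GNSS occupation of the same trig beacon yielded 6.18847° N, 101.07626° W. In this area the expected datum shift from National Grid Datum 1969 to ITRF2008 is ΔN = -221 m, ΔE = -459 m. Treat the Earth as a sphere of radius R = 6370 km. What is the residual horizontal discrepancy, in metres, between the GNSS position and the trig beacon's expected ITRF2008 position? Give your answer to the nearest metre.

Observed coordinate differences: Δφ = -0.00173°, Δλ = -0.00426°.
Converting to metres (1° lat = 111177 m, cos φ = 0.994169): observed ΔN = -192.3 m, observed ΔE = -470.9 m.
Subtracting the expected shift leaves a residual of -192.3 − (-221) = 28.7 m north and -470.9 − (-459) = -11.9 m east.
Residual distance = √(28.7² + (-11.9)²) = 31.0 m.

31 m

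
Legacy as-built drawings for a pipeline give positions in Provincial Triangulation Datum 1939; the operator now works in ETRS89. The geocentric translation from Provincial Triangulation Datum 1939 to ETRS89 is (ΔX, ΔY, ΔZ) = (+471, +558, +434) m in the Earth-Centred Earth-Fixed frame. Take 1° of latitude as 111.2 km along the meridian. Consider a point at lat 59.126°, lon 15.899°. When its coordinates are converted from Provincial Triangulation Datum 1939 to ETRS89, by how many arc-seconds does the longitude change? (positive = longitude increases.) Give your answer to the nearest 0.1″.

sin φ = 0.858298, cos φ = 0.513152, sin λ = 0.273942, cos λ = 0.961746.
East component: ΔE = −sin λ·ΔX + cos λ·ΔY = −(0.273942)(471) + (0.961746)(558) = 407.63 m.
1° of latitude spans 111200 m; at latitude φ, 1° of longitude spans that × cos φ = 57062.5 m, so Δλ = 407.63 / 57062.5 × 3600 = 25.717″.

Δλ = 25.7″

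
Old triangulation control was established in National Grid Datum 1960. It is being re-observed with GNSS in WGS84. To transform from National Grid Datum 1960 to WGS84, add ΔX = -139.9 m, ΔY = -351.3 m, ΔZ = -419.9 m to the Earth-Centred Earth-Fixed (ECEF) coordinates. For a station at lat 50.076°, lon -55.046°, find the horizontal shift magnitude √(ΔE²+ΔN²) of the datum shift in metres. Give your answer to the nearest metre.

533 m

At φ = 50.076°, λ = -55.046°: sin φ = 0.766896, cos φ = 0.641771, sin λ = -0.819612, cos λ = 0.572919.
ΔE = −sin λ·ΔX + cos λ·ΔY = −(-0.819612)·(-139.9) + (0.572919)·(-351.3) = -315.93 m.
ΔN = −sin φ cos λ·ΔX − sin φ sin λ·ΔY + cos φ·ΔZ = −(0.766896)(0.572919)(-139.9) − (0.766896)(-0.819612)(-351.3) + (0.641771)(-419.9) = -428.82 m.
Horizontal magnitude = √(ΔE² + ΔN²) = √((-315.93)² + (-428.82)²) = 532.64 m.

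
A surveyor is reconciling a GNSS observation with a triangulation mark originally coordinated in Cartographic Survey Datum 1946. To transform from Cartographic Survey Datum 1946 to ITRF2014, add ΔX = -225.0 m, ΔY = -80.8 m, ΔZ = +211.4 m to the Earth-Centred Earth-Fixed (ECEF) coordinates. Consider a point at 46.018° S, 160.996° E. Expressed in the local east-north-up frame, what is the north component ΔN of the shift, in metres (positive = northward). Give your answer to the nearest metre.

At φ = -46.018°, λ = 160.996°: sin φ = -0.719558, cos φ = 0.694432, sin λ = 0.325634, cos λ = -0.945496.
ΔN = −sin φ cos λ·ΔX − sin φ sin λ·ΔY + cos φ·ΔZ = −(-0.719558)(-0.945496)(-225.0) − (-0.719558)(0.325634)(-80.8) + (0.694432)(211.4) = 280.95 m.

ΔN = 281 m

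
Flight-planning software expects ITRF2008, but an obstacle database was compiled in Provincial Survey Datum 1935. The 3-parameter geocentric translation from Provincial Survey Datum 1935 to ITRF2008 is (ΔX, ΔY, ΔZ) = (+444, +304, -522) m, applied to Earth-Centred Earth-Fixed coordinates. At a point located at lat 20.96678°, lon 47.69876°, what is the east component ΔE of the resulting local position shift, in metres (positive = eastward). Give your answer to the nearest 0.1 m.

ΔE = -123.8 m

At φ = 20.96678°, λ = 47.69876°: sin φ = 0.357827, cos φ = 0.933788, sin λ = 0.739617, cos λ = 0.673029.
ΔE = −sin λ·ΔX + cos λ·ΔY = −(0.739617)·(444) + (0.673029)·(304) = -123.79 m.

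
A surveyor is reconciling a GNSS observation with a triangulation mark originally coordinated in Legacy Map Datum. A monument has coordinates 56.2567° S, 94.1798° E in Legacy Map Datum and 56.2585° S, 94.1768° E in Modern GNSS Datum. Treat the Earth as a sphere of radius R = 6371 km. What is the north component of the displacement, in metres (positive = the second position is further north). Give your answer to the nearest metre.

ΔN = -200 m

Δφ = -56.2585° − -56.2567° = -0.0018°; Δλ = 94.1768° − 94.1798° = -0.0030°.
1° along a meridian = πR/180 = 111195 m.
ΔN = Δφ × 111195 = -200.2 m; ΔE = Δλ × 111195 × cos(-56.2567°) = -0.0030 × 111195 × 0.555473 = -185.3 m.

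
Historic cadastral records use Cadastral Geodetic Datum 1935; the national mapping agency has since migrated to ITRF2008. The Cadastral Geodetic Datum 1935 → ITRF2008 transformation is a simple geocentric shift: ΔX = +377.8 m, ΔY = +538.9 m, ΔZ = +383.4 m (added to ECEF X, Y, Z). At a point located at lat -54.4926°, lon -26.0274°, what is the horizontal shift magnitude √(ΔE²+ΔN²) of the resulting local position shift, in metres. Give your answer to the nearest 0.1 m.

718.7 m

At φ = -54.4926°, λ = -26.0274°: sin φ = -0.814041, cos φ = 0.580808, sin λ = -0.438801, cos λ = 0.898584.
ΔE = −sin λ·ΔX + cos λ·ΔY = −(-0.438801)·(377.8) + (0.898584)·(538.9) = 650.03 m.
ΔN = −sin φ cos λ·ΔX − sin φ sin λ·ΔY + cos φ·ΔZ = −(-0.814041)(0.898584)(377.8) − (-0.814041)(-0.438801)(538.9) + (0.580808)(383.4) = 306.54 m.
Horizontal magnitude = √(ΔE² + ΔN²) = √(650.03² + 306.54²) = 718.68 m.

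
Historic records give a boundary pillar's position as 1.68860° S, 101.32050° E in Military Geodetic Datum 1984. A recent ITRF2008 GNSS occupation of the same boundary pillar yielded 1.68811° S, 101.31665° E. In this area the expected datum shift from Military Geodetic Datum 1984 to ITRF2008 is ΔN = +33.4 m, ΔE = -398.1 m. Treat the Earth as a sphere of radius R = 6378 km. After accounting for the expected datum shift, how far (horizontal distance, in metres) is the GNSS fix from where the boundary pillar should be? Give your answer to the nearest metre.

Observed coordinate differences: Δφ = +0.00049°, Δλ = -0.00385°.
Converting to metres (1° lat = 111317 m, cos φ = 0.999566): observed ΔN = 54.5 m, observed ΔE = -428.4 m.
Subtracting the expected shift leaves a residual of 54.5 − (33.4) = 21.1 m north and -428.4 − (-398.1) = -30.3 m east.
Residual distance = √(21.1² + (-30.3)²) = 36.9 m.

37 m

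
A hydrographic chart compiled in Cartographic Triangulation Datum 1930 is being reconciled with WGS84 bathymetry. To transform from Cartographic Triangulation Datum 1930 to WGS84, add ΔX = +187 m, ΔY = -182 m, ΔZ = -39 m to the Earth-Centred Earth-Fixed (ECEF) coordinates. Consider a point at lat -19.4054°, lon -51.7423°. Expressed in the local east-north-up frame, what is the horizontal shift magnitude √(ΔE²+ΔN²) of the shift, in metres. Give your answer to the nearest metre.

60 m

At φ = -19.4054°, λ = -51.7423°: sin φ = -0.332250, cos φ = 0.943191, sin λ = -0.785234, cos λ = 0.619199.
ΔE = −sin λ·ΔX + cos λ·ΔY = −(-0.785234)·(187) + (0.619199)·(-182) = 34.14 m.
ΔN = −sin φ cos λ·ΔX − sin φ sin λ·ΔY + cos φ·ΔZ = −(-0.332250)(0.619199)(187) − (-0.332250)(-0.785234)(-182) + (0.943191)(-39) = 49.17 m.
Horizontal magnitude = √(ΔE² + ΔN²) = √(34.14² + 49.17²) = 59.86 m.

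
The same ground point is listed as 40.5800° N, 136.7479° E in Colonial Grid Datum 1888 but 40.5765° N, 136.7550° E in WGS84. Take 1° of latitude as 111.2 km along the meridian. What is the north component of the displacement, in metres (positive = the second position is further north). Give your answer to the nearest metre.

ΔN = -389 m

Δφ = 40.5765° − 40.5800° = -0.0035°; Δλ = 136.7550° − 136.7479° = +0.0071°.
ΔN = Δφ × 111200 = -389.2 m; ΔE = Δλ × 111200 × cos(40.5800°) = +0.0071 × 111200 × 0.759498 = 599.6 m.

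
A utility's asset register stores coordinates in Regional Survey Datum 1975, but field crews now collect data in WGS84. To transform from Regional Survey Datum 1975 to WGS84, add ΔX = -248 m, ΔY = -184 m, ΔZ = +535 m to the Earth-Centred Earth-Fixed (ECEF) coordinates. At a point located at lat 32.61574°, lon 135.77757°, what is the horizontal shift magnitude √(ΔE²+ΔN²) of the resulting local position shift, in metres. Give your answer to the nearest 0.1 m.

522.2 m

At φ = 32.61574°, λ = 135.77757°: sin φ = 0.539002, cos φ = 0.842304, sin λ = 0.697446, cos λ = -0.716638.
ΔE = −sin λ·ΔX + cos λ·ΔY = −(0.697446)·(-248) + (-0.716638)·(-184) = 304.83 m.
ΔN = −sin φ cos λ·ΔX − sin φ sin λ·ΔY + cos φ·ΔZ = −(0.539002)(-0.716638)(-248) − (0.539002)(0.697446)(-184) + (0.842304)(535) = 424.01 m.
Horizontal magnitude = √(ΔE² + ΔN²) = √(304.83² + 424.01²) = 522.21 m.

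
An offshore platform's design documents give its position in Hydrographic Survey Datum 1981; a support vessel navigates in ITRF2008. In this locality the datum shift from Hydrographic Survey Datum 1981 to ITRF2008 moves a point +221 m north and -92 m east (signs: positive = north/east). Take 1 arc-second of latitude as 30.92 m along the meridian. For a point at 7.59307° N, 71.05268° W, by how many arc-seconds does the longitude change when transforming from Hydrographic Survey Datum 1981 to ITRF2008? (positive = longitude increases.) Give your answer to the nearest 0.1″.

At latitude 7.59307°, cos φ = 0.991232.
1″ of longitude at this latitude = 30.92 × cos φ = 30.6489 m, so Δλ = -92.0 / 30.6489 = -3.002″.

Δλ = -3.0″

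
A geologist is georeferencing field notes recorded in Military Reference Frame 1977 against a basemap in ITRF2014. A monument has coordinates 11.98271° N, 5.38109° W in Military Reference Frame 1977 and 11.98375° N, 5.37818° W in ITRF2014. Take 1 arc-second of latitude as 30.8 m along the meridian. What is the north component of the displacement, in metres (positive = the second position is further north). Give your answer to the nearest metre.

ΔN = 115 m

Δφ = 11.98375° − 11.98271° = +0.00104°; Δλ = -5.37818° − -5.38109° = +0.00291°.
1° of latitude = 3600 × 30.80 = 110880 m.
ΔN = Δφ × 110880 = 115.3 m; ΔE = Δλ × 110880 × cos(11.98271°) = +0.00291 × 110880 × 0.978210 = 315.6 m.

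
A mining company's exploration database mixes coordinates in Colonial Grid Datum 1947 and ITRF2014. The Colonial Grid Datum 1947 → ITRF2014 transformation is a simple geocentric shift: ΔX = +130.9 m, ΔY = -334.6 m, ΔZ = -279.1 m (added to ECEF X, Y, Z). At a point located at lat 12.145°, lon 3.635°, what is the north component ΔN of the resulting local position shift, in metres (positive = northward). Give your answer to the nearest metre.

At φ = 12.145°, λ = 3.635°: sin φ = 0.210386, cos φ = 0.977618, sin λ = 0.063400, cos λ = 0.997988.
ΔN = −sin φ cos λ·ΔX − sin φ sin λ·ΔY + cos φ·ΔZ = −(0.210386)(0.997988)(130.9) − (0.210386)(0.063400)(-334.6) + (0.977618)(-279.1) = -295.87 m.

ΔN = -296 m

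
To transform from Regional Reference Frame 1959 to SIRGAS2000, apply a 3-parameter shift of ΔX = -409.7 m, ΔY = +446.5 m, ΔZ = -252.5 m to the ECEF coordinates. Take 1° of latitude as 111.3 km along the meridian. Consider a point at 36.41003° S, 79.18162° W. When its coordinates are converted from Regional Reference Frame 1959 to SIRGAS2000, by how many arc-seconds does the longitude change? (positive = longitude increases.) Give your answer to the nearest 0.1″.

sin φ = -0.593560, cos φ = 0.804790, sin λ = -0.982227, cos λ = 0.187696.
East component: ΔE = −sin λ·ΔX + cos λ·ΔY = −(-0.982227)(-409.7) + (0.187696)(446.5) = -318.61 m.
1° of latitude spans 111300 m; at latitude φ, 1° of longitude spans that × cos φ = 89573.1 m, so Δλ = -318.61 / 89573.1 × 3600 = -12.805″.

Δλ = -12.8″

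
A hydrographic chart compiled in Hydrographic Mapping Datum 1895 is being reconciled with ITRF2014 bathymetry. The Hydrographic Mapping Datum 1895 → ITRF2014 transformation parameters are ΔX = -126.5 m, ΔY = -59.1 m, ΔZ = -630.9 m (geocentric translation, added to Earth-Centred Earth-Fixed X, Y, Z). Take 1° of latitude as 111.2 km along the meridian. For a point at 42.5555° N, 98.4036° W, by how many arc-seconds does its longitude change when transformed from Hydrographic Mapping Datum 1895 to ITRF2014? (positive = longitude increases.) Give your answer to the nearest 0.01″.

sin φ = 0.676304, cos φ = 0.736623, sin λ = -0.989263, cos λ = -0.146145.
East component: ΔE = −sin λ·ΔX + cos λ·ΔY = −(-0.989263)(-126.5) + (-0.146145)(-59.1) = -116.50 m.
1° of latitude spans 111200 m; at latitude φ, 1° of longitude spans that × cos φ = 81912.4 m, so Δλ = -116.50 / 81912.4 × 3600 = -5.120″.

Δλ = -5.12″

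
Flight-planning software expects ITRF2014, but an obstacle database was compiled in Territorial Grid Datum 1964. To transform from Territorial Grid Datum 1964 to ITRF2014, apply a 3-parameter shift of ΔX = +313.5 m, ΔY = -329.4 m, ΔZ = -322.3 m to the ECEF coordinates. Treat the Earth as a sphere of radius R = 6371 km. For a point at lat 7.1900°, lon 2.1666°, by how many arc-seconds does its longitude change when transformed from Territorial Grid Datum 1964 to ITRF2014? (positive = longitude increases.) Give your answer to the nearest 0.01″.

Δλ = -11.13″

sin φ = 0.125160, cos φ = 0.992137, sin λ = 0.037805, cos λ = 0.999285.
East component: ΔE = −sin λ·ΔX + cos λ·ΔY = −(0.037805)(313.5) + (0.999285)(-329.4) = -341.02 m.
1° of latitude spans πR/180 = 111195 m; at latitude φ, 1° of longitude spans that × cos φ = 110320.6 m, so Δλ = -341.02 / 110320.6 × 3600 = -11.128″.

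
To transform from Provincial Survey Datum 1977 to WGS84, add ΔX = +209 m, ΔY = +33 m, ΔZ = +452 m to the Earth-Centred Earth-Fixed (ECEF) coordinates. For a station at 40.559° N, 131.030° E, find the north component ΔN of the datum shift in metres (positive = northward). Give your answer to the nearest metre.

ΔN = 416 m

At φ = 40.559°, λ = 131.030°: sin φ = 0.650231, cos φ = 0.759737, sin λ = 0.754366, cos λ = -0.656454.
ΔN = −sin φ cos λ·ΔX − sin φ sin λ·ΔY + cos φ·ΔZ = −(0.650231)(-0.656454)(209) − (0.650231)(0.754366)(33) + (0.759737)(452) = 416.43 m.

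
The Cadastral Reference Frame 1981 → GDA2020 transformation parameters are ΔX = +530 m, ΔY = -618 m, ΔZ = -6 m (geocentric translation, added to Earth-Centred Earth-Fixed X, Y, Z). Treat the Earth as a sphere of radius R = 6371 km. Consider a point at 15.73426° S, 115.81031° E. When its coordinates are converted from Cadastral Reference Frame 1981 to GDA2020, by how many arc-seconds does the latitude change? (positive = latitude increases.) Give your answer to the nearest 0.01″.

Δφ = -7.10″

sin φ = -0.271176, cos φ = 0.962530, sin λ = 0.900240, cos λ = -0.435393.
North component: ΔN = −sin φ cos λ·ΔX − sin φ sin λ·ΔY + cos φ·ΔZ = −(-0.271176)(-0.435393)(530) − (-0.271176)(0.900240)(-618) + (0.962530)(-6) = -219.22 m.
1° of latitude spans πR/180 = 111195 m, so Δφ = -219.22 / 111195 × 3600 = -7.097″.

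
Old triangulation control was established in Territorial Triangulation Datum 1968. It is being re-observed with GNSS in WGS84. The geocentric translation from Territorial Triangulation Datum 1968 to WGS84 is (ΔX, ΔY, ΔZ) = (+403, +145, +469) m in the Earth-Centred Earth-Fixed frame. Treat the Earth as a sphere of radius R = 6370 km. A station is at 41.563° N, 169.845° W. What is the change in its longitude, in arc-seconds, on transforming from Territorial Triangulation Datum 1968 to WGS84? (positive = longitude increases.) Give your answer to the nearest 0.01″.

Δλ = -3.10″

sin φ = 0.663443, cos φ = 0.748227, sin λ = -0.176312, cos λ = -0.984334.
East component: ΔE = −sin λ·ΔX + cos λ·ΔY = −(-0.176312)(403) + (-0.984334)(145) = -71.67 m.
1° of latitude spans πR/180 = 111177 m; at latitude φ, 1° of longitude spans that × cos φ = 83186.0 m, so Δλ = -71.67 / 83186.0 × 3600 = -3.102″.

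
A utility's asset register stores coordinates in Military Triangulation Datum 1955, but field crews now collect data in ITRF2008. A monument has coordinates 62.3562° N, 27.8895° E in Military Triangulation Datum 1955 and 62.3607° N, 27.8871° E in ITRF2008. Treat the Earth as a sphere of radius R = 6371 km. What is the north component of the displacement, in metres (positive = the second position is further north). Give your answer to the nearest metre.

Δφ = 62.3607° − 62.3562° = +0.0045°; Δλ = 27.8871° − 27.8895° = -0.0024°.
1° along a meridian = πR/180 = 111195 m.
ΔN = Δφ × 111195 = 500.4 m; ΔE = Δλ × 111195 × cos(62.3562°) = -0.0024 × 111195 × 0.463973 = -123.8 m.

ΔN = 500 m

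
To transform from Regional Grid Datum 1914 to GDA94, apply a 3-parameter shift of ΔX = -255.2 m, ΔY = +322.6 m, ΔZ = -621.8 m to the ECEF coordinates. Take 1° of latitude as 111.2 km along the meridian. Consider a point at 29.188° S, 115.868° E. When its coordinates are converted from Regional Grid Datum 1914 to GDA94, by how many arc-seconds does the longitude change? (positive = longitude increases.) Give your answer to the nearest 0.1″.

sin φ = -0.487677, cos φ = 0.873024, sin λ = 0.899802, cos λ = -0.436299.
East component: ΔE = −sin λ·ΔX + cos λ·ΔY = −(0.899802)(-255.2) + (-0.436299)(322.6) = 88.88 m.
1° of latitude spans 111200 m; at latitude φ, 1° of longitude spans that × cos φ = 97080.3 m, so Δλ = 88.88 / 97080.3 × 3600 = 3.296″.

Δλ = 3.3″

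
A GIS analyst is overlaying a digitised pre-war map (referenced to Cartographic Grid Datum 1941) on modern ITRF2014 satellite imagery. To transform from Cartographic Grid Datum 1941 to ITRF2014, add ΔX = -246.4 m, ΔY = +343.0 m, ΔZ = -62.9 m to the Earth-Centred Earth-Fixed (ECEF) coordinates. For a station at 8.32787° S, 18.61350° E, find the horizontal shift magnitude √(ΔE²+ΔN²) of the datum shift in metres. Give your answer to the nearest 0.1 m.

411.6 m

At φ = -8.32787°, λ = 18.61350°: sin φ = -0.144838, cos φ = 0.989455, sin λ = 0.319183, cos λ = 0.947693.
ΔE = −sin λ·ΔX + cos λ·ΔY = −(0.319183)·(-246.4) + (0.947693)·(343.0) = 403.71 m.
ΔN = −sin φ cos λ·ΔX − sin φ sin λ·ΔY + cos φ·ΔZ = −(-0.144838)(0.947693)(-246.4) − (-0.144838)(0.319183)(343.0) + (0.989455)(-62.9) = -80.20 m.
Horizontal magnitude = √(ΔE² + ΔN²) = √(403.71² + (-80.20)²) = 411.59 m.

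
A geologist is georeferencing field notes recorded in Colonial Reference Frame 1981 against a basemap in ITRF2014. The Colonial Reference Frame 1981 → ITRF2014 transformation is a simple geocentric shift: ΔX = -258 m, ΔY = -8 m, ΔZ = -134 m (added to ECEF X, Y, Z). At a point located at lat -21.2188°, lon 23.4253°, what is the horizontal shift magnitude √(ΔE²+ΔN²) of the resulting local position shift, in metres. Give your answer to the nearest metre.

At φ = -21.2188°, λ = 23.4253°: sin φ = -0.361930, cos φ = 0.932205, sin λ = 0.397553, cos λ = 0.917579.
ΔE = −sin λ·ΔX + cos λ·ΔY = −(0.397553)·(-258) + (0.917579)·(-8) = 95.23 m.
ΔN = −sin φ cos λ·ΔX − sin φ sin λ·ΔY + cos φ·ΔZ = −(-0.361930)(0.917579)(-258) − (-0.361930)(0.397553)(-8) + (0.932205)(-134) = -211.75 m.
Horizontal magnitude = √(ΔE² + ΔN²) = √(95.23² + (-211.75)²) = 232.18 m.

232 m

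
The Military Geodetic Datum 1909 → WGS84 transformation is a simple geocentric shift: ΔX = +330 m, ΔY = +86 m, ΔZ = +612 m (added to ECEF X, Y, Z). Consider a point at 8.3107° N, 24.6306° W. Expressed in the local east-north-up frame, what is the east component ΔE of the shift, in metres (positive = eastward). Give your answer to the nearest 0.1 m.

The local east axis at (φ, λ) is (−sin λ, cos λ, 0), so ΔE = −sin(-24.6306°)·330 + cos(-24.6306°)·86 = 215.71 m.

ΔE = 215.7 m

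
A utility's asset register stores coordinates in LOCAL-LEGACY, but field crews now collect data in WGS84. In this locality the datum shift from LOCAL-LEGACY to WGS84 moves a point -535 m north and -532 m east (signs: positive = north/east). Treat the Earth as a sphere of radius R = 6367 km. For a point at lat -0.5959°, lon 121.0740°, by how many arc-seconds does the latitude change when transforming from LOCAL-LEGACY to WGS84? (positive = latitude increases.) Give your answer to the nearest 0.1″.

On a sphere of radius R, 1 rad of latitude = R, so Δφ = ΔN / R = -535.0 / 6367000 = -8.4027e-05 rad = -17.332″.

Δφ = -17.3″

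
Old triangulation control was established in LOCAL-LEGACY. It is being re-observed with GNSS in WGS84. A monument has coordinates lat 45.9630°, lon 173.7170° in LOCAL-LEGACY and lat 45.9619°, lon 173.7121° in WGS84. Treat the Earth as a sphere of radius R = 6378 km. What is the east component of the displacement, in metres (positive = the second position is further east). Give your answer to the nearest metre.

ΔE = -379 m

Δφ = 45.9619° − 45.9630° = -0.0011°; Δλ = 173.7121° − 173.7170° = -0.0049°.
1° along a meridian = πR/180 = 111317 m.
ΔN = Δφ × 111317 = -122.4 m; ΔE = Δλ × 111317 × cos(45.9630°) = -0.0049 × 111317 × 0.695123 = -379.2 m.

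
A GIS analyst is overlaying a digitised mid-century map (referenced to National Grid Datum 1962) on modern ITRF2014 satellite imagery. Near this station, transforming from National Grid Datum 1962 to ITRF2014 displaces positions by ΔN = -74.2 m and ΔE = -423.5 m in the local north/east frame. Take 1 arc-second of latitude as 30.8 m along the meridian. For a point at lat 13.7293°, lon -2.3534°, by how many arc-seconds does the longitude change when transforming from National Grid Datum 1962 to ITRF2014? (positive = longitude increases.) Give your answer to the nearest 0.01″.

Δλ = -14.15″

At latitude 13.7293°, cos φ = 0.971428.
1″ of longitude at this latitude = 30.80 × cos φ = 29.9200 m, so Δλ = -423.5 / 29.9200 = -14.154″.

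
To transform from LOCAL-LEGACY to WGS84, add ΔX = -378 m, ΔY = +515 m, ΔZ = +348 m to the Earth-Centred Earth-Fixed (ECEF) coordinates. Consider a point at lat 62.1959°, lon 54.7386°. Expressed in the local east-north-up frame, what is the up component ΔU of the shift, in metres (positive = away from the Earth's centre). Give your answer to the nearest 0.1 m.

ΔU = 402.2 m

At φ = 62.1959°, λ = 54.7386°: sin φ = 0.884548, cos φ = 0.466450, sin λ = 0.816527, cos λ = 0.577308.
ΔU = cos φ cos λ·ΔX + cos φ sin λ·ΔY + sin φ·ΔZ = (0.466450)(0.577308)(-378) + (0.466450)(0.816527)(515) + (0.884548)(348) = 402.18 m.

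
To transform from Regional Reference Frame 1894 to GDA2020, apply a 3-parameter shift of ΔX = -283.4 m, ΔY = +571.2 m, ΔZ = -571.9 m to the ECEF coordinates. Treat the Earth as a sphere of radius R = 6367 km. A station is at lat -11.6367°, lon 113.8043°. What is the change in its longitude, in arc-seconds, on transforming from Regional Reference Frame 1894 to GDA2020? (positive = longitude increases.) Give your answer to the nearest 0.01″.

sin φ = -0.201705, cos φ = 0.979446, sin λ = 0.914929, cos λ = -0.403614.
East component: ΔE = −sin λ·ΔX + cos λ·ΔY = −(0.914929)(-283.4) + (-0.403614)(571.2) = 28.75 m.
1° of latitude spans πR/180 = 111125 m; at latitude φ, 1° of longitude spans that × cos φ = 108841.1 m, so Δλ = 28.75 / 108841.1 × 3600 = 0.951″.

Δλ = 0.95″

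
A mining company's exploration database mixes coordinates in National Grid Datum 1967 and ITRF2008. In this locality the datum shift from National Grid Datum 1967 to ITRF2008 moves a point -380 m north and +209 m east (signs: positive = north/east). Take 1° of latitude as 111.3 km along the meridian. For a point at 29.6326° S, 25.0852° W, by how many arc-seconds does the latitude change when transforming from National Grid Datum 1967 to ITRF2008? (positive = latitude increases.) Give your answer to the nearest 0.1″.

Δφ = -12.3″

1° of latitude = 111.3 km, so Δφ = -380.0 / 111300 = -0.0034142° = -12.291″.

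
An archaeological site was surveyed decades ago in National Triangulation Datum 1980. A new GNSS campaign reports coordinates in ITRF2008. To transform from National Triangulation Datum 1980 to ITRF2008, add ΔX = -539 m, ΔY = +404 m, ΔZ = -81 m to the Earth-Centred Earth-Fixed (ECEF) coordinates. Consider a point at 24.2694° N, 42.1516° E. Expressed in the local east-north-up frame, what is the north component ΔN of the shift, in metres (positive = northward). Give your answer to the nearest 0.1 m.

ΔN = -21.0 m

The local north axis is (−sin φ cos λ, −sin φ sin λ, cos φ), giving ΔN = 164.246 − 111.439 − 73.841 = -21.03 m.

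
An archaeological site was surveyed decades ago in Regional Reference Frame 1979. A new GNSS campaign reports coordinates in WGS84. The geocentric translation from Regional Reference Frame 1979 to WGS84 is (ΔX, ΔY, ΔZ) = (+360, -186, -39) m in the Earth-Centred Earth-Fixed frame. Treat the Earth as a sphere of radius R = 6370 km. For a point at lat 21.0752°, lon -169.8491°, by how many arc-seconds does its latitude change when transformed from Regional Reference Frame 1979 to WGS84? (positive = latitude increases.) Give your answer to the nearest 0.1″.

Δφ = 2.6″

sin φ = 0.359593, cos φ = 0.933109, sin λ = -0.176241, cos λ = -0.984347.
North component: ΔN = −sin φ cos λ·ΔX − sin φ sin λ·ΔY + cos φ·ΔZ = −(0.359593)(-0.984347)(360) − (0.359593)(-0.176241)(-186) + (0.933109)(-39) = 79.25 m.
1° of latitude spans πR/180 = 111177 m, so Δφ = 79.25 / 111177 × 3600 = 2.566″.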